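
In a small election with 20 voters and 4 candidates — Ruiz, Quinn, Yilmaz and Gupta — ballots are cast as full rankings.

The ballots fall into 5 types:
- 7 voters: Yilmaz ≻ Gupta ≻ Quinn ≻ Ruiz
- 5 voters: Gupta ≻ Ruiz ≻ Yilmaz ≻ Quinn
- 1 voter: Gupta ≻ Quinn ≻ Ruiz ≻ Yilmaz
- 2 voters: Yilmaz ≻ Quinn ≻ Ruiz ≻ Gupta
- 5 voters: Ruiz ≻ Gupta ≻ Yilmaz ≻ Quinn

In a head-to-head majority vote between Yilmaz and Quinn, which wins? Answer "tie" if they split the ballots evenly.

Yilmaz

Ballots ranking Yilmaz above Quinn: 7 + 5 + 2 + 5 = 19.
Ballots ranking Quinn above Yilmaz: 20 − 19 = 1.
Yilmaz wins the head-to-head 19–1.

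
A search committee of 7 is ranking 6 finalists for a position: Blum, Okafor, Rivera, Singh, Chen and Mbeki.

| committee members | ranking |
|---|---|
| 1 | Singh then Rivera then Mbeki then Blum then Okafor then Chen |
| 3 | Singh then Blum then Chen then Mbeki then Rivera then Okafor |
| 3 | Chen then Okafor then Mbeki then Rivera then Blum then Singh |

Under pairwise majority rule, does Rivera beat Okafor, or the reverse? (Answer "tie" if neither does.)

Rivera

Ballots ranking Rivera above Okafor: 1 + 3 = 4.
Ballots ranking Okafor above Rivera: 7 − 4 = 3.
Rivera wins the head-to-head 4–3.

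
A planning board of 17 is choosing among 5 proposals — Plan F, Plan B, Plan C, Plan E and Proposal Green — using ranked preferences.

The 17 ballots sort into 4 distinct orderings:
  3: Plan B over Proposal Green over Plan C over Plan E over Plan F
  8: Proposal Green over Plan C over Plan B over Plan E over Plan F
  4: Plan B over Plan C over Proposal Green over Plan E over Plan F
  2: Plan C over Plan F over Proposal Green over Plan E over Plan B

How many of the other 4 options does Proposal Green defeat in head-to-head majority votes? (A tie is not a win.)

4

Proposal Green against each rival (17 council members):
Proposal Green vs Plan F: 3+8+4 = 15 for Proposal Green, 2 for Plan F — Proposal Green by 15–2.
Proposal Green–Plan B: Proposal Green 10–7.
Proposal Green vs Plan C: 11 to 6, Proposal Green.
Proposal Green–Plan E: Proposal Green 17–0.
Proposal Green beats Plan F, Plan B, Plan C, Plan E — 4 pairwise wins.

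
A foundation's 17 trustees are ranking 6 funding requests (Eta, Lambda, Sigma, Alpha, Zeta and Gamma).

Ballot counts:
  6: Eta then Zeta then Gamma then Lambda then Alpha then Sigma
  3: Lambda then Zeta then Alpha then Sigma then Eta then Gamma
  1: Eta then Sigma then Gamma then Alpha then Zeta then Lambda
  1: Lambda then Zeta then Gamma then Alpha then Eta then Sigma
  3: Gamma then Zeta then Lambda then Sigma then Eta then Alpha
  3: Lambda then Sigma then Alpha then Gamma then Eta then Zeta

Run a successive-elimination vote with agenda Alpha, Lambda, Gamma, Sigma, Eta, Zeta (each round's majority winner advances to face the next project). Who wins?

Round 1: Alpha vs Lambda — 1–16, Lambda advances.
Round 2: Lambda vs Gamma — 7–10, Gamma advances.
Round 3: Gamma vs Sigma — 10–7, Gamma advances.
Round 4: Gamma vs Eta — 7–10, Eta advances.
Round 5: Eta vs Zeta — 10–7, Eta advances.
The agenda winner is Eta.

Eta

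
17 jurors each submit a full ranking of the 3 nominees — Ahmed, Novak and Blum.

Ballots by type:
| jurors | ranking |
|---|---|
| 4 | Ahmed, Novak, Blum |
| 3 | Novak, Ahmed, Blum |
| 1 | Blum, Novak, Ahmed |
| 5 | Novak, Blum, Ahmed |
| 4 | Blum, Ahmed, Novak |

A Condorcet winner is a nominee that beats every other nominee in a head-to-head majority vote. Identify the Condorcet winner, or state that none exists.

Head-to-head results (17 jurors):
Ahmed vs Novak: Novak wins 9–8.
Ahmed vs Blum: Ahmed preferred on 4+3 = 7 ballots; Blum wins 10–7.
Novak–Blum: Novak 12–5.
Only Novak has no losses; Novak is the Condorcet winner.

Novak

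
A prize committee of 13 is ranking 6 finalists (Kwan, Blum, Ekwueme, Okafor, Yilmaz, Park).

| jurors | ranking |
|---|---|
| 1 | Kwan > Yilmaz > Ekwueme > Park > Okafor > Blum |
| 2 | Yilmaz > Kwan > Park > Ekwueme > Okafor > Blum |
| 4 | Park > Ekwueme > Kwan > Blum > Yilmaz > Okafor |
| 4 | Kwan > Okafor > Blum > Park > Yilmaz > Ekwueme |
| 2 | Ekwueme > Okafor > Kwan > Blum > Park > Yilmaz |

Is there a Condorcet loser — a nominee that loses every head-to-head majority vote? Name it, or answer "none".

Pairwise majorities:
Kwan vs Blum: Kwan, 13–0.
Kwan vs Ekwueme: Kwan is ranked higher on 1+2+4 = 7 ballots, Ekwueme on 6. Kwan wins 7–6.
Kwan vs Okafor: Kwan wins 11–2.
Kwan–Yilmaz: Kwan 11–2.
Kwan vs Park: Kwan, 9–4.
Blum vs Ekwueme: 4 for Blum, 9 for Ekwueme — Ekwueme by 9–4.
Blum–Okafor: Okafor 9–4.
Blum vs Yilmaz: Blum, 10–3.
Blum–Park: Park 7–6.
Ekwueme–Okafor: Ekwueme 9–4.
Ekwueme vs Yilmaz: Ekwueme preferred on 4+2 = 6 ballots; Yilmaz wins 7–6.
Ekwueme–Park: Park 10–3.
Okafor vs Yilmaz: 6 to 7, Yilmaz.
Okafor vs Park: 6 to 7, Park.
Yilmaz–Park: Park 10–3.
No nominee is winless: Kwan beats Blum; Blum beats Yilmaz; Ekwueme beats Blum; Okafor beats Blum; Yilmaz beats Ekwueme; Park beats Blum. There is no Condorcet loser.

none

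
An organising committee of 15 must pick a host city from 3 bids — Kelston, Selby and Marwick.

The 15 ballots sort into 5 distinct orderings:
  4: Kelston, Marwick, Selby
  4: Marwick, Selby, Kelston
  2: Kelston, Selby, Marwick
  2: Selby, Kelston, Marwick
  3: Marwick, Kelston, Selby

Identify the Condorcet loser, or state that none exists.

Selby

Head-to-head results (15 organisers):
Kelston–Selby: Kelston 9–6.
Kelston vs Marwick: Kelston wins 8–7.
Selby–Marwick: Marwick 11–4.
Only Selby has no wins; Selby is the Condorcet loser.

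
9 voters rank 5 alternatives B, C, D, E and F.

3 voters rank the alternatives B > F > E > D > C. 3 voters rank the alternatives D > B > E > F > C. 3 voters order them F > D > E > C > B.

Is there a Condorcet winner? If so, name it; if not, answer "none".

Head-to-head results (9 voters):
B–C: B 6–3.
B vs D: B is ranked higher on 3 ballots, D on 6. D wins 6–3.
B vs E: B wins 6–3.
B vs F: 6 to 3, B.
C vs D: 0 to 9, D.
C vs E: C is ranked higher on 0 ballots, E on 9. E wins 9–0.
C–F: F 9–0.
D vs E: 6 to 3, D.
D–F: F 6–3.
E vs F: F, 6–3.
Every alternative loses at least once (B loses to D; C loses to B; D loses to F; E loses to B; F loses to B). The majority relation contains the cycle B → F → D → B, so there is no Condorcet winner.

none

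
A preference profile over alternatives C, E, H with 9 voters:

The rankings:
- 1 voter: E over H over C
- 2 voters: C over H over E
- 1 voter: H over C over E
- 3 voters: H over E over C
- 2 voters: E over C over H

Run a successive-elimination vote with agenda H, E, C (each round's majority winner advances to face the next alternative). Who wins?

Round 1: H vs E — 6–3, H advances.
Round 2: H vs C — 5–4, H advances.
H survives the agenda.

H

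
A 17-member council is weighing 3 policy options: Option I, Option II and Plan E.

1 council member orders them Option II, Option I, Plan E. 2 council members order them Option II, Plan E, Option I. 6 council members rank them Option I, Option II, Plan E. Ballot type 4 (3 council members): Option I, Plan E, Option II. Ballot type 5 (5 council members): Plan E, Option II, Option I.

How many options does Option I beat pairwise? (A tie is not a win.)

Option I against each rival (17 council members):
Option I vs Option II: Option I is ranked higher on 6+3 = 9 ballots, Option II on 8. Option I wins 9–8.
Option I vs Plan E: Option I is ranked higher on 1+6+3 = 10 ballots, Plan E on 7. Option I wins 10–7.
Option I beats Option II, Plan E — 2 pairwise wins.

2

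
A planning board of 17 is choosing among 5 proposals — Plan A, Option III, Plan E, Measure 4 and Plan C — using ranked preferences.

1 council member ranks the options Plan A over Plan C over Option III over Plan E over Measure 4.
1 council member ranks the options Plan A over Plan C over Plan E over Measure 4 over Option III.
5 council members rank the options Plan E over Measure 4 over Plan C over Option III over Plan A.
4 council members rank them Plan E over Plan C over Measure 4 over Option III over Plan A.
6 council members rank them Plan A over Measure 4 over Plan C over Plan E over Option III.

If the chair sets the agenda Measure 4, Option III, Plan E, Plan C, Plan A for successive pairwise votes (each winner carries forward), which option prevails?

Round 1: Measure 4 vs Option III — 16–1, Measure 4 advances.
Round 2: Measure 4 vs Plan E — 6–11, Plan E advances.
Round 3: Plan E vs Plan C — 9–8, Plan E advances.
Round 4: Plan E vs Plan A — 9–8, Plan E advances.
The agenda winner is Plan E.

Plan E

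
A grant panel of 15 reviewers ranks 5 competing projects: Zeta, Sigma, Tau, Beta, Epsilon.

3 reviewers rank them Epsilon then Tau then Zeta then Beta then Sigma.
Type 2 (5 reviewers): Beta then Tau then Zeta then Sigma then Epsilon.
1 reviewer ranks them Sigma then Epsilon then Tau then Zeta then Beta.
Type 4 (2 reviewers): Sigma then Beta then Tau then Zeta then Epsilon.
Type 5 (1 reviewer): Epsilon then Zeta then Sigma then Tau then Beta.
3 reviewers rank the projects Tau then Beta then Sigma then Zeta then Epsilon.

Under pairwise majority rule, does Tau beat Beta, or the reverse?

Tau

Ballots ranking Tau above Beta: 3 + 1 + 1 + 3 = 8.
Ballots ranking Beta above Tau: 15 − 8 = 7.
Tau wins the head-to-head 8–7.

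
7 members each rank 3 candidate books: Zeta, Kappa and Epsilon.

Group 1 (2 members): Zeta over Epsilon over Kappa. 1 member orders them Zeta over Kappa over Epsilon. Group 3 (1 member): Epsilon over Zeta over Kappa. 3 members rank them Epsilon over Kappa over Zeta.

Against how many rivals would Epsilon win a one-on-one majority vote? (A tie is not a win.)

2

Epsilon against each rival (7 members):
Epsilon vs Zeta: 1+3 = 4 for Epsilon, 3 for Zeta — Epsilon by 4–3.
Epsilon vs Kappa: Epsilon, 6–1.
Epsilon beats Zeta, Kappa — 2 pairwise wins.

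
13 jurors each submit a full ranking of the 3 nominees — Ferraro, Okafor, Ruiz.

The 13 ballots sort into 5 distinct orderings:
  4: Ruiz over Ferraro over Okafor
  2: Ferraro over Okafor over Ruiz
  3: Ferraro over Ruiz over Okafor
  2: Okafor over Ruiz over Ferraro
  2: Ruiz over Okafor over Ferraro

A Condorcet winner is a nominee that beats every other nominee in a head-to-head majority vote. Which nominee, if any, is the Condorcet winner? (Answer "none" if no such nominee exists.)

Ruiz

Pairwise majorities:
Ferraro–Okafor: Ferraro 9–4.
Ferraro–Ruiz: Ruiz 8–5.
Okafor vs Ruiz: Ruiz wins 9–4.
Ruiz beats each of Ferraro, Okafor — Ruiz is the Condorcet winner.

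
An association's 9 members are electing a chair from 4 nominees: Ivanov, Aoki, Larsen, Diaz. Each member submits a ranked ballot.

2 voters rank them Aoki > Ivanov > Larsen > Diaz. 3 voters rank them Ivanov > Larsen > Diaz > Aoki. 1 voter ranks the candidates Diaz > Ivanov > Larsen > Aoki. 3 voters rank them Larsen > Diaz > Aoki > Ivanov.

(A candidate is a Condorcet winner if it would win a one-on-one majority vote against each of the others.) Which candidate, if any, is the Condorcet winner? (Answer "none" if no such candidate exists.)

Pairwise majorities:
Ivanov vs Aoki: Ivanov preferred on 3+1 = 4 ballots; Aoki wins 5–4.
Ivanov vs Larsen: Ivanov is ranked higher on 2+3+1 = 6 ballots, Larsen on 3. Ivanov wins 6–3.
Ivanov vs Diaz: Ivanov is ranked higher on 2+3 = 5 ballots, Diaz on 4. Ivanov wins 5–4.
Aoki vs Larsen: Aoki preferred on 2 ballots; Larsen wins 7–2.
Aoki vs Diaz: 2 for Aoki, 7 for Diaz — Diaz by 7–2.
Larsen vs Diaz: 2+3+3 = 8 for Larsen, 1 for Diaz — Larsen by 8–1.
Every candidate loses at least once (Ivanov loses to Aoki; Aoki loses to Larsen; Larsen loses to Ivanov; Diaz loses to Ivanov). The majority relation contains the cycle Ivanov → Larsen → Aoki → Ivanov, so there is no Condorcet winner.

none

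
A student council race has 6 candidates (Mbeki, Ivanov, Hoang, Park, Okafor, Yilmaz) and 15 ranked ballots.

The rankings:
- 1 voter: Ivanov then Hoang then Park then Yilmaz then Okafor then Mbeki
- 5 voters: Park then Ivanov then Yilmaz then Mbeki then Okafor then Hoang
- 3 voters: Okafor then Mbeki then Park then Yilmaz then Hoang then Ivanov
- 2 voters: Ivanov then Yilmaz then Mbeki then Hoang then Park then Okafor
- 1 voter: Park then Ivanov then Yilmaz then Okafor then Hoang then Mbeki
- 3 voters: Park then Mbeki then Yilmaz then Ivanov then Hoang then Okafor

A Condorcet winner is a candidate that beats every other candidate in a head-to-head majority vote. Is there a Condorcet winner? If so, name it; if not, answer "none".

Park

Head-to-head results (15 voters):
Mbeki vs Ivanov: Mbeki is ranked higher on 3+3 = 6 ballots, Ivanov on 9. Ivanov wins 9–6.
Mbeki vs Hoang: Mbeki is ranked higher on 5+3+2+3 = 13 ballots, Hoang on 2. Mbeki wins 13–2.
Mbeki vs Park: Mbeki preferred on 3+2 = 5 ballots; Park wins 10–5.
Mbeki vs Okafor: Mbeki preferred on 5+2+3 = 10 ballots; Mbeki wins 10–5.
Mbeki vs Yilmaz: 3+3 = 6 for Mbeki, 9 for Yilmaz — Yilmaz by 9–6.
Ivanov vs Hoang: Ivanov preferred on 1+5+2+1+3 = 12 ballots; Ivanov wins 12–3.
Ivanov vs Park: 1+2 = 3 for Ivanov, 12 for Park — Park by 12–3.
Ivanov vs Okafor: Ivanov is ranked higher on 1+5+2+1+3 = 12 ballots, Okafor on 3. Ivanov wins 12–3.
Ivanov vs Yilmaz: Ivanov is ranked higher on 1+5+2+1 = 9 ballots, Yilmaz on 6. Ivanov wins 9–6.
Hoang vs Park: 1+2 = 3 for Hoang, 12 for Park — Park by 12–3.
Hoang vs Okafor: Hoang is ranked higher on 1+2+3 = 6 ballots, Okafor on 9. Okafor wins 9–6.
Hoang vs Yilmaz: 1 for Hoang, 14 for Yilmaz — Yilmaz by 14–1.
Park vs Okafor: Park preferred on 1+5+2+1+3 = 12 ballots; Park wins 12–3.
Park vs Yilmaz: Park preferred on 1+5+3+1+3 = 13 ballots; Park wins 13–2.
Okafor vs Yilmaz: 3 for Okafor, 12 for Yilmaz — Yilmaz by 12–3.
Park beats each of Mbeki, Ivanov, Hoang, Okafor, Yilmaz — Park is the Condorcet winner.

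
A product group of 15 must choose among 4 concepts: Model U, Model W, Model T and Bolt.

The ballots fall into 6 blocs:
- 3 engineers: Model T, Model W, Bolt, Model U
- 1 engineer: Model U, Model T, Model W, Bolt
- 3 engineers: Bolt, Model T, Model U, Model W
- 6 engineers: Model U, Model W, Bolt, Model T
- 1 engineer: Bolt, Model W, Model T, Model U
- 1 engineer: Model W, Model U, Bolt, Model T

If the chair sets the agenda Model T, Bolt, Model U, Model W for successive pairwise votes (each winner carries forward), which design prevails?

Model U

Round 1: Model T vs Bolt — 4–11, Bolt advances.
Round 2: Bolt vs Model U — 7–8, Model U advances.
Round 3: Model U vs Model W — 10–5, Model U advances.
Model U survives the agenda.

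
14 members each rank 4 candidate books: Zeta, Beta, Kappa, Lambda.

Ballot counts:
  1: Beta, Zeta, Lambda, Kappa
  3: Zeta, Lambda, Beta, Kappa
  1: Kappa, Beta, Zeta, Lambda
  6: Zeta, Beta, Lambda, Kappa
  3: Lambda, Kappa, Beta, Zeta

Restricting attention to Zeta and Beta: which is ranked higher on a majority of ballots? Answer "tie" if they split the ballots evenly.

Zeta

Ballots ranking Zeta above Beta: 3 + 6 = 9.
Ballots ranking Beta above Zeta: 14 − 9 = 5.
Zeta wins the head-to-head 9–5.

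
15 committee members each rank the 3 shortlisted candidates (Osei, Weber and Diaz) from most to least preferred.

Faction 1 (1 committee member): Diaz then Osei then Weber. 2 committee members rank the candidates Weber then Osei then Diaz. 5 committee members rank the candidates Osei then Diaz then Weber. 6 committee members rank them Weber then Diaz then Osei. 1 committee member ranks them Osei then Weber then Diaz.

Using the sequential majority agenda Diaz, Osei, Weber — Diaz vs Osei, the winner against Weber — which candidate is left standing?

Weber

Round 1: Diaz vs Osei — 7–8, Osei advances.
Round 2: Osei vs Weber — 7–8, Weber advances.
Weber survives the agenda.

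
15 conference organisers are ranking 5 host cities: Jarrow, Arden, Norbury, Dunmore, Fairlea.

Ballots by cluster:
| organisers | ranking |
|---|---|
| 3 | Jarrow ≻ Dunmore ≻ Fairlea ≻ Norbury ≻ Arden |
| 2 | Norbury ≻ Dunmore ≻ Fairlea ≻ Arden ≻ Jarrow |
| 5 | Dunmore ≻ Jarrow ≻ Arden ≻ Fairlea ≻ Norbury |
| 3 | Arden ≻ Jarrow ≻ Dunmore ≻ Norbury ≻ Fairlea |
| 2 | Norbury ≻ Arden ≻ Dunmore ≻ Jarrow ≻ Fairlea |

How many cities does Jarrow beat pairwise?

3

Jarrow against each rival (15 organisers):
Jarrow vs Arden: Jarrow wins 8–7.
Jarrow vs Norbury: 11 to 4, Jarrow.
Jarrow vs Dunmore: Dunmore wins 9–6.
Jarrow vs Fairlea: Jarrow is ranked higher on 3+5+3+2 = 13 ballots, Fairlea on 2. Jarrow wins 13–2.
Jarrow beats Arden, Norbury, Fairlea; loses to Dunmore — 3 pairwise wins.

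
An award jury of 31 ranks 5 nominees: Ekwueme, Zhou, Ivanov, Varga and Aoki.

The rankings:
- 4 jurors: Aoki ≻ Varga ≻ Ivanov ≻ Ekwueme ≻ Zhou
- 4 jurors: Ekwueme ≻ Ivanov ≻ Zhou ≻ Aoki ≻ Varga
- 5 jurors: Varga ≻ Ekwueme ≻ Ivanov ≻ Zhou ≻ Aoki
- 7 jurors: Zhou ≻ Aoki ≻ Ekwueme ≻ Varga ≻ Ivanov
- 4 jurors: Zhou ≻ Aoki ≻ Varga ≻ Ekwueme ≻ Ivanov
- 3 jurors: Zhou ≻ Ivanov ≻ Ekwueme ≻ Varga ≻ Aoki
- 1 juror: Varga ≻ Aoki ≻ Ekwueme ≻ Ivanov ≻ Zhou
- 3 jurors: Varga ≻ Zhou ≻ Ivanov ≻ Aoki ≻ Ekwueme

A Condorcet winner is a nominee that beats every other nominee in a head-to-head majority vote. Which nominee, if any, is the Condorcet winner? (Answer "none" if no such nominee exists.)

Check each pair by majority over 31 ballots:
Ekwueme vs Zhou: Ekwueme preferred on 4+4+5+1 = 14 ballots; Zhou wins 17–14.
Ekwueme vs Ivanov: 21 to 10, Ekwueme.
Ekwueme vs Varga: 4+7+3 = 14 for Ekwueme, 17 for Varga — Varga by 17–14.
Ekwueme vs Aoki: Ekwueme preferred on 4+5+3 = 12 ballots; Aoki wins 19–12.
Zhou vs Ivanov: Zhou is ranked higher on 7+4+3+3 = 17 ballots, Ivanov on 14. Zhou wins 17–14.
Zhou vs Varga: 18 to 13, Zhou.
Zhou vs Aoki: Zhou preferred on 4+5+7+4+3+3 = 26 ballots; Zhou wins 26–5.
Ivanov vs Varga: Ivanov preferred on 4+3 = 7 ballots; Varga wins 24–7.
Ivanov vs Aoki: 4+5+3+3 = 15 for Ivanov, 16 for Aoki — Aoki by 16–15.
Varga vs Aoki: 12 to 19, Aoki.
Zhou wins every pairwise contest, so Zhou is the Condorcet winner.

Zhou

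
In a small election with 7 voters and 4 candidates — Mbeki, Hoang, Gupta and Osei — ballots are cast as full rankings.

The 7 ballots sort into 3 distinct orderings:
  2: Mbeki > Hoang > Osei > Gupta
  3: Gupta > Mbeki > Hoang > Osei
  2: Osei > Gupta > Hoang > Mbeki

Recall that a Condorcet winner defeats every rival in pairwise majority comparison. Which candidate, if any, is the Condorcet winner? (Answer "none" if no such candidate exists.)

Head-to-head results (7 voters):
Mbeki vs Hoang: 2+3 = 5 for Mbeki, 2 for Hoang — Mbeki by 5–2.
Mbeki vs Gupta: 2 for Mbeki, 5 for Gupta — Gupta by 5–2.
Mbeki vs Osei: Mbeki preferred on 2+3 = 5 ballots; Mbeki wins 5–2.
Hoang vs Gupta: Hoang is ranked higher on 2 ballots, Gupta on 5. Gupta wins 5–2.
Hoang vs Osei: 2+3 = 5 for Hoang, 2 for Osei — Hoang by 5–2.
Gupta vs Osei: Osei wins 4–3.
Each candidate drops at least one matchup (Mbeki loses to Gupta; Hoang loses to Mbeki; Gupta loses to Osei; Osei loses to Mbeki); the cycle Mbeki → Osei → Gupta → Mbeki rules out a Condorcet winner.

none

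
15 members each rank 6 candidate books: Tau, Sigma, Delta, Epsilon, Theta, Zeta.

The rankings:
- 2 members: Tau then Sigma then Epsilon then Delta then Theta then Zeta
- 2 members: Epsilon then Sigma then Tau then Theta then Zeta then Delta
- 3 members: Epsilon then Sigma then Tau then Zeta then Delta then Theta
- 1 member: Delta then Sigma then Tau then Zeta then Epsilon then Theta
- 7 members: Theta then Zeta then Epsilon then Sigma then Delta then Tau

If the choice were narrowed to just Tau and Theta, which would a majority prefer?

Tau

Ballots ranking Tau above Theta: 2 + 2 + 3 + 1 = 8.
Ballots ranking Theta above Tau: 15 − 8 = 7.
Tau wins the head-to-head 8–7.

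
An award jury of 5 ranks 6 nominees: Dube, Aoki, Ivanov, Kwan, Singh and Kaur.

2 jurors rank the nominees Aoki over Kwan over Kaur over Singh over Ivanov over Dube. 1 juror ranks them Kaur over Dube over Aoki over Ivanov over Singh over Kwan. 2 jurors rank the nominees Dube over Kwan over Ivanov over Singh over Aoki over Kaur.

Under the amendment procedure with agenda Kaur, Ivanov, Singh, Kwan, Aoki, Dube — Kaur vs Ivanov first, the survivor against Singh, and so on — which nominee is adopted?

Dube

Round 1: Kaur vs Ivanov — 3–2, Kaur advances.
Round 2: Kaur vs Singh — 3–2, Kaur advances.
Round 3: Kaur vs Kwan — 1–4, Kwan advances.
Round 4: Kwan vs Aoki — 2–3, Aoki advances.
Round 5: Aoki vs Dube — 2–3, Dube advances.
The agenda winner is Dube.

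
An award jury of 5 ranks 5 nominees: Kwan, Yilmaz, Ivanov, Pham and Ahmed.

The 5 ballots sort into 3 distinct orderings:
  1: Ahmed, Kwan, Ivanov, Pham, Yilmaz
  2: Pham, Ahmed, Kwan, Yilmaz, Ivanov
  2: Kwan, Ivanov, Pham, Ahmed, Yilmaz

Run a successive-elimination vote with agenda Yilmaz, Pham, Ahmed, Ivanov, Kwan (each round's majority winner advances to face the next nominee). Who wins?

Round 1: Yilmaz vs Pham — 0–5, Pham advances.
Round 2: Pham vs Ahmed — 4–1, Pham advances.
Round 3: Pham vs Ivanov — 2–3, Ivanov advances.
Round 4: Ivanov vs Kwan — 0–5, Kwan advances.
Kwan survives the agenda.

Kwan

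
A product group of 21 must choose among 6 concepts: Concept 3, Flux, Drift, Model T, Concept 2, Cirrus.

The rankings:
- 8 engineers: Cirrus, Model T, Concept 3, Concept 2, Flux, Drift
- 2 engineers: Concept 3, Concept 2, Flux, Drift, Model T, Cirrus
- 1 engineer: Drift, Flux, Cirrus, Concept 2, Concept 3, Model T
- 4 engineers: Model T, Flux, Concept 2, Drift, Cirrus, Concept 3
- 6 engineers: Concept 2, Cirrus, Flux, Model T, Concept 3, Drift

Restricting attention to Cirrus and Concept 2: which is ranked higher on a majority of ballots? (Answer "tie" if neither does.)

Ballots ranking Cirrus above Concept 2: 8 + 1 = 9.
Ballots ranking Concept 2 above Cirrus: 21 − 9 = 12.
Concept 2 wins the head-to-head 12–9.

Concept 2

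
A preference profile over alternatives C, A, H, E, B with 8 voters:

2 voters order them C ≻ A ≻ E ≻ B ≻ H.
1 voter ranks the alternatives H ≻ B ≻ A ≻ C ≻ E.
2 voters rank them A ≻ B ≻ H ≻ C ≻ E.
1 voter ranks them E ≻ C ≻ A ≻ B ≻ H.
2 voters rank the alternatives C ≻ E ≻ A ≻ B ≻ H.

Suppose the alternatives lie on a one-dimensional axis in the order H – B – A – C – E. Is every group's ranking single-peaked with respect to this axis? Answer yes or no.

yes

Axis positions: H=1, B=2, A=3, C=4, E=5.
Group 1 (peak C at position 4): ranking walks positions 4-3-5-2-1, expanding outward from the peak — single-peaked.
Group 2 (peak H at position 1): ranking walks positions 1-2-3-4-5, expanding outward from the peak — single-peaked.
Group 3 (peak A at position 3): ranking walks positions 3-2-1-4-5, expanding outward from the peak — single-peaked.
Group 4 (peak E at position 5): ranking walks positions 5-4-3-2-1, expanding outward from the peak — single-peaked.
Group 5 (peak C at position 4): ranking walks positions 4-5-3-2-1, expanding outward from the peak — single-peaked.
Every ranking is single-peaked on this axis.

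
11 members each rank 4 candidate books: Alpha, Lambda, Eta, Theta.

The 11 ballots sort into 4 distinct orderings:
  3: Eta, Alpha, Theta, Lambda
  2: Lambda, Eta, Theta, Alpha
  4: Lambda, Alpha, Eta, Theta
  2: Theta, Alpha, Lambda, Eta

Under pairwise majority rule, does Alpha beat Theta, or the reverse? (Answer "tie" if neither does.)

Ballots ranking Alpha above Theta: 3 + 4 = 7.
Ballots ranking Theta above Alpha: 11 − 7 = 4.
Alpha wins the head-to-head 7–4.

Alpha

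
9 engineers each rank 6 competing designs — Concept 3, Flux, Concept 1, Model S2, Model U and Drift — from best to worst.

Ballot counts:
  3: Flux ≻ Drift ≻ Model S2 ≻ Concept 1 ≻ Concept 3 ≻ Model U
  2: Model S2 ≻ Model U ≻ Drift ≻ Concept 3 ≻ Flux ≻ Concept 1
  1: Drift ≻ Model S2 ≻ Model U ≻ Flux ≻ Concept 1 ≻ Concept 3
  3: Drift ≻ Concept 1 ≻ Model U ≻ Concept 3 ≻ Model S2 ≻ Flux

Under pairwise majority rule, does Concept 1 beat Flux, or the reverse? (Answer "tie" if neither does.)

Ballots ranking Concept 1 above Flux: 3.
Ballots ranking Flux above Concept 1: 9 − 3 = 6.
Flux wins the head-to-head 6–3.

Flux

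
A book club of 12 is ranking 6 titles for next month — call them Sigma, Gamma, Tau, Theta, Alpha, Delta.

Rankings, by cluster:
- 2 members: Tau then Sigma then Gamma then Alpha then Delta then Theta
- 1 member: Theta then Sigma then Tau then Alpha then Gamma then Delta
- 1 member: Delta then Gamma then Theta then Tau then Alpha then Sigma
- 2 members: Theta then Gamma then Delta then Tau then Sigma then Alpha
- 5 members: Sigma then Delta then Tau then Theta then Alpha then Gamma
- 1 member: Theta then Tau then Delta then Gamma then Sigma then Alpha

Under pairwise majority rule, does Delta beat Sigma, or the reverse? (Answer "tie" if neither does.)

Ballots ranking Delta above Sigma: 1 + 2 + 1 = 4.
Ballots ranking Sigma above Delta: 12 − 4 = 8.
Sigma wins the head-to-head 8–4.

Sigma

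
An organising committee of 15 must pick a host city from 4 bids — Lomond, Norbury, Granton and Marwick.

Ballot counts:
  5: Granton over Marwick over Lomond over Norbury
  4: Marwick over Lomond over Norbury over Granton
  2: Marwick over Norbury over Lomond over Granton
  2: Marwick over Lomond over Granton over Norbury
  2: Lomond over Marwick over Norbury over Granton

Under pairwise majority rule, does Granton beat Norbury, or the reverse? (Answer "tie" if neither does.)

Ballots ranking Granton above Norbury: 5 + 2 = 7.
Ballots ranking Norbury above Granton: 15 − 7 = 8.
Norbury wins the head-to-head 8–7.

Norbury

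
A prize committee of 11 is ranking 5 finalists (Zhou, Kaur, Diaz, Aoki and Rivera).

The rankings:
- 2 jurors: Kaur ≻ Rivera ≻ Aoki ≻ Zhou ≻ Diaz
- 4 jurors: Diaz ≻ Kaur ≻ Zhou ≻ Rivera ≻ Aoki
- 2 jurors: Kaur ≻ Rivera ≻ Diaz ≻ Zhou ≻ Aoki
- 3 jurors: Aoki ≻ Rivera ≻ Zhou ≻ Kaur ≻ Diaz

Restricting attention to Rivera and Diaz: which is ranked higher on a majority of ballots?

Rivera

Ballots ranking Rivera above Diaz: 2 + 2 + 3 = 7.
Ballots ranking Diaz above Rivera: 11 − 7 = 4.
Rivera wins the head-to-head 7–4.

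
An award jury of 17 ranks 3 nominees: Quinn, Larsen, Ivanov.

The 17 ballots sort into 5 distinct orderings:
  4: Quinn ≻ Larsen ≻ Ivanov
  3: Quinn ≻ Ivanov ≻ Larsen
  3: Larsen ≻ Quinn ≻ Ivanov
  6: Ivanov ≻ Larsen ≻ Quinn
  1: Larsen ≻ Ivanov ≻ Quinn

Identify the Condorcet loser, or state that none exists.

Head-to-head results (17 jurors):
Quinn vs Larsen: Larsen wins 10–7.
Quinn–Ivanov: Quinn 10–7.
Larsen vs Ivanov: Ivanov wins 9–8.
Each nominee has at least one pairwise win (Quinn beats Ivanov; Larsen beats Quinn; Ivanov beats Larsen) — no Condorcet loser.

none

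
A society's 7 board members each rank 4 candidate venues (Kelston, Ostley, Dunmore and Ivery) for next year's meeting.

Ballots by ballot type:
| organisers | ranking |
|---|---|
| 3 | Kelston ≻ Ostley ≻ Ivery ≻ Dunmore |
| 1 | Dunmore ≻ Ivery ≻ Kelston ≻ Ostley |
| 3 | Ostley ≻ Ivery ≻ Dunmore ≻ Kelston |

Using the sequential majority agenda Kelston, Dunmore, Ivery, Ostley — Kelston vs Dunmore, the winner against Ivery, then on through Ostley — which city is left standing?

Round 1: Kelston vs Dunmore — 3–4, Dunmore advances.
Round 2: Dunmore vs Ivery — 1–6, Ivery advances.
Round 3: Ivery vs Ostley — 1–6, Ostley advances.
Ostley survives the agenda.

Ostley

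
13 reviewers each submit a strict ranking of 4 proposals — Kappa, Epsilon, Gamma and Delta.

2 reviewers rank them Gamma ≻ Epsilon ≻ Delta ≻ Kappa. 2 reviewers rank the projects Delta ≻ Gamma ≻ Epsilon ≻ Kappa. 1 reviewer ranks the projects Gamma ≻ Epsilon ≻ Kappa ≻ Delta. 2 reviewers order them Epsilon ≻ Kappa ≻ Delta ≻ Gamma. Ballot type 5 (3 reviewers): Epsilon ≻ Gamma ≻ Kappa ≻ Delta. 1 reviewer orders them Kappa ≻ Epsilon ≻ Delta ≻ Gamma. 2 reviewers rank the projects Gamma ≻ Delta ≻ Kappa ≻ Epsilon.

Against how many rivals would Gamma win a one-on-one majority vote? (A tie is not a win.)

Gamma against each rival (13 reviewers):
Gamma vs Kappa: 2+2+1+3+2 = 10 for Gamma, 3 for Kappa — Gamma by 10–3.
Gamma vs Epsilon: 2+2+1+2 = 7 for Gamma, 6 for Epsilon — Gamma by 7–6.
Gamma vs Delta: Gamma, 8–5.
Gamma beats Kappa, Epsilon, Delta — 3 pairwise wins.

3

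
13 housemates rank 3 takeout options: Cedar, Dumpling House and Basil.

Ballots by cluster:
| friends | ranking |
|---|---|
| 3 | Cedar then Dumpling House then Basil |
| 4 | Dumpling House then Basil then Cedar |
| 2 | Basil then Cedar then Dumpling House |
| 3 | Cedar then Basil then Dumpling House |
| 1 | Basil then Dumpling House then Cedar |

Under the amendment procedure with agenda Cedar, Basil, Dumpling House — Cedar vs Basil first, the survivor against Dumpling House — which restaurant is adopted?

Round 1: Cedar vs Basil — 6–7, Basil advances.
Round 2: Basil vs Dumpling House — 6–7, Dumpling House advances.
Dumpling House survives the agenda.

Dumpling House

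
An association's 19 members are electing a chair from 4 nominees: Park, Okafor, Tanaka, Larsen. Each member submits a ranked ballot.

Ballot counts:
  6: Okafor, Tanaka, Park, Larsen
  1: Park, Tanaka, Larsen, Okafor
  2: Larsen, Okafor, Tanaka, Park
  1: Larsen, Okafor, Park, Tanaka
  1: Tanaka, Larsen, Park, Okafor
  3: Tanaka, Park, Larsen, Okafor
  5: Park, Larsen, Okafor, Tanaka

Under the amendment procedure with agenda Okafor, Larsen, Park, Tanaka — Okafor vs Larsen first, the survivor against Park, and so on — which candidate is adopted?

Round 1: Okafor vs Larsen — 6–13, Larsen advances.
Round 2: Larsen vs Park — 4–15, Park advances.
Round 3: Park vs Tanaka — 7–12, Tanaka advances.
The agenda winner is Tanaka.

Tanaka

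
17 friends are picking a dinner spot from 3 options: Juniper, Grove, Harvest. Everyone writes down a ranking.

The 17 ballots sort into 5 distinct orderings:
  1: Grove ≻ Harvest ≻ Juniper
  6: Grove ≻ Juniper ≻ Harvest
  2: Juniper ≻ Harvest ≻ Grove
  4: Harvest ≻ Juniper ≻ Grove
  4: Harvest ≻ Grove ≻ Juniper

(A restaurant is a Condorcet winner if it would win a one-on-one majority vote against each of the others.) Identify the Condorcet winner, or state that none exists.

Harvest

Head-to-head results (17 friends):
Juniper vs Grove: 2+4 = 6 for Juniper, 11 for Grove — Grove by 11–6.
Juniper vs Harvest: Juniper preferred on 6+2 = 8 ballots; Harvest wins 9–8.
Grove vs Harvest: 1+6 = 7 for Grove, 10 for Harvest — Harvest by 10–7.
Harvest wins every pairwise contest, so Harvest is the Condorcet winner.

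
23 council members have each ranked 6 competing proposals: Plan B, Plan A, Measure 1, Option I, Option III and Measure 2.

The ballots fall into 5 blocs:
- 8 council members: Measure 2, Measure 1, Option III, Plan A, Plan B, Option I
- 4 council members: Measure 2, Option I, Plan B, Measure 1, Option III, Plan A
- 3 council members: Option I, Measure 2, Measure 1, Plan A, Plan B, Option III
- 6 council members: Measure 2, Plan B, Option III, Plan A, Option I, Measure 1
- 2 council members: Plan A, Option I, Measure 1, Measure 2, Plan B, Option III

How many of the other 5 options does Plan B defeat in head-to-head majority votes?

Plan B against each rival (23 council members):
Plan B vs Plan A: Plan A wins 13–10.
Plan B–Measure 1: Measure 1 13–10.
Plan B vs Option I: Plan B wins 14–9.
Plan B–Option III: Plan B 15–8.
Plan B vs Measure 2: Plan B preferred on 0 ballots; Measure 2 wins 23–0.
Plan B beats Option I, Option III; loses to Plan A, Measure 1, Measure 2 — 2 pairwise wins.

2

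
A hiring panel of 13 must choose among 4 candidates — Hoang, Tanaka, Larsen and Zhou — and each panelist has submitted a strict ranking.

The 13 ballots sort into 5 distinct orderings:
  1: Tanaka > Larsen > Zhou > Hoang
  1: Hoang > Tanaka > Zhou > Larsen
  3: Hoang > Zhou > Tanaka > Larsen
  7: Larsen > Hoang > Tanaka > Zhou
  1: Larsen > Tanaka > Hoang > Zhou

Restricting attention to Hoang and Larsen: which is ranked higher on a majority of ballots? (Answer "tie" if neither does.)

Larsen

Ballots ranking Hoang above Larsen: 1 + 3 = 4.
Ballots ranking Larsen above Hoang: 13 − 4 = 9.
Larsen wins the head-to-head 9–4.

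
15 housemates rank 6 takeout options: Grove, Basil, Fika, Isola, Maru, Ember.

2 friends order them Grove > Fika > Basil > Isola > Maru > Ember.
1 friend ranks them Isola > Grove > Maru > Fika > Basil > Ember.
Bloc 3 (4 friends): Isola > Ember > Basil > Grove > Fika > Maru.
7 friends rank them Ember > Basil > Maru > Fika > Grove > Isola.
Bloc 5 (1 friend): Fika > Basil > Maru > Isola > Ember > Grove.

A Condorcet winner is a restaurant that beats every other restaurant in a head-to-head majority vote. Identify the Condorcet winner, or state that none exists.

Pairwise majorities:
Grove vs Basil: Basil, 12–3.
Grove vs Fika: Fika wins 8–7.
Grove–Isola: Grove 9–6.
Grove–Maru: Maru 8–7.
Grove vs Ember: Ember, 12–3.
Basil vs Fika: Basil wins 11–4.
Basil vs Isola: Basil wins 10–5.
Basil–Maru: Basil 14–1.
Basil–Ember: Ember 11–4.
Fika–Isola: Fika 10–5.
Fika–Maru: Maru 8–7.
Fika vs Ember: Ember, 11–4.
Isola vs Maru: Maru wins 8–7.
Isola vs Ember: Isola, 8–7.
Maru vs Ember: Ember wins 11–4.
No restaurant is unbeaten: Grove loses to Basil; Basil loses to Ember; Fika loses to Basil; Isola loses to Grove; Maru loses to Basil; Ember loses to Isola. In particular Grove → Isola → Ember → Grove is a majority cycle — no Condorcet winner exists.

none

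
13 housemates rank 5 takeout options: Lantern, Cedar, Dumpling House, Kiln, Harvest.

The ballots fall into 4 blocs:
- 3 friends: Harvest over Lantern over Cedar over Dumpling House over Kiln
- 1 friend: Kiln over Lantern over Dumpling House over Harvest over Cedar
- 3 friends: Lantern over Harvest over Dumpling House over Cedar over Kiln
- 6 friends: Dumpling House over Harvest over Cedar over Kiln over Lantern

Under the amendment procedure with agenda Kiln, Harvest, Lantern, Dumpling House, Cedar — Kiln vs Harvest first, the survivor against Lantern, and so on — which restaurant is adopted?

Round 1: Kiln vs Harvest — 1–12, Harvest advances.
Round 2: Harvest vs Lantern — 9–4, Harvest advances.
Round 3: Harvest vs Dumpling House — 6–7, Dumpling House advances.
Round 4: Dumpling House vs Cedar — 10–3, Dumpling House advances.
The agenda winner is Dumpling House.

Dumpling House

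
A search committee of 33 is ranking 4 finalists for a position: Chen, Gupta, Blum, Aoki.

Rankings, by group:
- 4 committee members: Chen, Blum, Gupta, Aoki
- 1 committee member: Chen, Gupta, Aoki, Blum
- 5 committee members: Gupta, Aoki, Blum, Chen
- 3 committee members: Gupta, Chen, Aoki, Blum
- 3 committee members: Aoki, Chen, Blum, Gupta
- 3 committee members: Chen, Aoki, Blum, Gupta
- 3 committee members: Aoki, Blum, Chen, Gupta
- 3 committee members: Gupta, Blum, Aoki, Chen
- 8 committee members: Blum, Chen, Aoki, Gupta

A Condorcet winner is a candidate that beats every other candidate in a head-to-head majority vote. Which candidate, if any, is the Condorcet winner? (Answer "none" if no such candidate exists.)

none

Pairwise majorities:
Chen vs Gupta: Chen wins 22–11.
Chen vs Blum: Blum wins 19–14.
Chen vs Aoki: Chen, 19–14.
Gupta vs Blum: Blum, 21–12.
Gupta–Aoki: Aoki 17–16.
Blum vs Aoki: Aoki, 18–15.
No candidate is unbeaten: Chen loses to Blum; Gupta loses to Chen; Blum loses to Aoki; Aoki loses to Chen. In particular Chen > Aoki > Blum > Chen is a majority cycle — no Condorcet winner exists.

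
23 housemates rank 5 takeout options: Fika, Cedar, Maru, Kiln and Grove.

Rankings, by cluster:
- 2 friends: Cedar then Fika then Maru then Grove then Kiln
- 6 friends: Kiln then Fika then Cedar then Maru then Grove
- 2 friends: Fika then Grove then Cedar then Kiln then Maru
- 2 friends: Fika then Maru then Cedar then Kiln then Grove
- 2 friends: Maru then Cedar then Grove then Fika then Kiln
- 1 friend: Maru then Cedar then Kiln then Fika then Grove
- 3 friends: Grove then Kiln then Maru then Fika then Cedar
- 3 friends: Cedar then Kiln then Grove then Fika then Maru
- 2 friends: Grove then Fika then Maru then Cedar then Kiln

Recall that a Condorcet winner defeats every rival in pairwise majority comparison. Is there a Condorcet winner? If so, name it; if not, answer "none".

none

Pairwise majorities:
Fika vs Cedar: 15 to 8, Fika.
Fika vs Maru: Fika, 17–6.
Fika vs Kiln: Kiln wins 13–10.
Fika vs Grove: 2+6+2+2+1 = 13 for Fika, 10 for Grove — Fika by 13–10.
Cedar vs Maru: Cedar preferred on 2+6+2+3 = 13 ballots; Cedar wins 13–10.
Cedar vs Kiln: Cedar is ranked higher on 14 ballots, Kiln on 9. Cedar wins 14–9.
Cedar vs Grove: Cedar is ranked higher on 2+6+2+2+1+3 = 16 ballots, Grove on 7. Cedar wins 16–7.
Maru–Kiln: Kiln 14–9.
Maru vs Grove: Maru wins 13–10.
Kiln vs Grove: Kiln preferred on 6+2+1+3 = 12 ballots; Kiln wins 12–11.
No restaurant is unbeaten: Fika loses to Kiln; Cedar loses to Fika; Maru loses to Fika; Kiln loses to Cedar; Grove loses to Fika. In particular Fika > Cedar > Kiln > Fika is a majority cycle — no Condorcet winner exists.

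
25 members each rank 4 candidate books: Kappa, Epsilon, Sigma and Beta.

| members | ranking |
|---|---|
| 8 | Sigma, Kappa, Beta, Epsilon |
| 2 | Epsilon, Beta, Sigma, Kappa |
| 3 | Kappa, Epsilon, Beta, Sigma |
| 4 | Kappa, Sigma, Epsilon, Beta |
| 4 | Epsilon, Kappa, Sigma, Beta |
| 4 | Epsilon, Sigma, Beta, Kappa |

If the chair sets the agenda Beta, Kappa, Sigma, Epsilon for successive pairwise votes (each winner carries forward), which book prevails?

Epsilon

Round 1: Beta vs Kappa — 6–19, Kappa advances.
Round 2: Kappa vs Sigma — 11–14, Sigma advances.
Round 3: Sigma vs Epsilon — 12–13, Epsilon advances.
The agenda winner is Epsilon.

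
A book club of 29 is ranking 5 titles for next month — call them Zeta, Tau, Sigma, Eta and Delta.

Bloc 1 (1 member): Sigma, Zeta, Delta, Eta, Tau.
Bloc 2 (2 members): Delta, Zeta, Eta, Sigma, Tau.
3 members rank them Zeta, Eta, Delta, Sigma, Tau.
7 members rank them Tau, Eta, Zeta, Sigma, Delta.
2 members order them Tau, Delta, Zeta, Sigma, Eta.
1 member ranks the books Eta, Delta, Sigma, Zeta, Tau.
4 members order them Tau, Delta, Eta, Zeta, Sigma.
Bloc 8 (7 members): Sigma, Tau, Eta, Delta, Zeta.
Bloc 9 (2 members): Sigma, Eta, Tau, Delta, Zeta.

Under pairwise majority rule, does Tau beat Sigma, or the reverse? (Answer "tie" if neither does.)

Ballots ranking Tau above Sigma: 7 + 2 + 4 = 13.
Ballots ranking Sigma above Tau: 29 − 13 = 16.
Sigma wins the head-to-head 16–13.

Sigma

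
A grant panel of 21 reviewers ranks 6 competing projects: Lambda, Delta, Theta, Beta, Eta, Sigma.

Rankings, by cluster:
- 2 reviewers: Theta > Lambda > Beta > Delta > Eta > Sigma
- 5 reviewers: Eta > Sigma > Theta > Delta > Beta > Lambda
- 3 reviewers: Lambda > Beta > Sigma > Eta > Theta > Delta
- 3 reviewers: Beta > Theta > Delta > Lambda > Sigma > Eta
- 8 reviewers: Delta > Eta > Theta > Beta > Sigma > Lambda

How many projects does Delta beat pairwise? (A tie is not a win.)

Delta against each rival (21 reviewers):
Delta vs Lambda: Delta is ranked higher on 5+3+8 = 16 ballots, Lambda on 5. Delta wins 16–5.
Delta vs Theta: Delta is ranked higher on 8 ballots, Theta on 13. Theta wins 13–8.
Delta vs Beta: Delta wins 13–8.
Delta vs Eta: 2+3+8 = 13 for Delta, 8 for Eta — Delta by 13–8.
Delta vs Sigma: 13 to 8, Delta.
Delta beats Lambda, Beta, Eta, Sigma; loses to Theta — 4 pairwise wins.

4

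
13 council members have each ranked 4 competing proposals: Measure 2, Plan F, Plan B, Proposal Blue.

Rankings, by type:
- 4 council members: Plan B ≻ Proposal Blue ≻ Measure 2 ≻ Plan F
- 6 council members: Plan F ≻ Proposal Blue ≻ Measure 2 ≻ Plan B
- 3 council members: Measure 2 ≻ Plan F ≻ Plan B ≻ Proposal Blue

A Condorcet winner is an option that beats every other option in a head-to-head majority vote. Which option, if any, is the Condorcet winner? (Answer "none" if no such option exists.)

Pairwise majorities:
Measure 2 vs Plan F: 7 to 6, Measure 2.
Measure 2 vs Plan B: 9 to 4, Measure 2.
Measure 2 vs Proposal Blue: 3 to 10, Proposal Blue.
Plan F vs Plan B: 6+3 = 9 for Plan F, 4 for Plan B — Plan F by 9–4.
Plan F vs Proposal Blue: Plan F preferred on 6+3 = 9 ballots; Plan F wins 9–4.
Plan B vs Proposal Blue: Plan B is ranked higher on 4+3 = 7 ballots, Proposal Blue on 6. Plan B wins 7–6.
No option is unbeaten: Measure 2 loses to Proposal Blue; Plan F loses to Measure 2; Plan B loses to Measure 2; Proposal Blue loses to Plan F. In particular Measure 2 > Plan F > Proposal Blue > Measure 2 is a majority cycle — no Condorcet winner exists.

none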